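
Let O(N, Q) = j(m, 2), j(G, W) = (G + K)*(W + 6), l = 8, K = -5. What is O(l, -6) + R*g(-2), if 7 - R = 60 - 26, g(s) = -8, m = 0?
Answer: 176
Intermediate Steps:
j(G, W) = (-5 + G)*(6 + W) (j(G, W) = (G - 5)*(W + 6) = (-5 + G)*(6 + W))
O(N, Q) = -40 (O(N, Q) = -30 - 5*2 + 6*0 + 0*2 = -30 - 10 + 0 + 0 = -40)
R = -27 (R = 7 - (60 - 26) = 7 - 1*34 = 7 - 34 = -27)
O(l, -6) + R*g(-2) = -40 - 27*(-8) = -40 + 216 = 176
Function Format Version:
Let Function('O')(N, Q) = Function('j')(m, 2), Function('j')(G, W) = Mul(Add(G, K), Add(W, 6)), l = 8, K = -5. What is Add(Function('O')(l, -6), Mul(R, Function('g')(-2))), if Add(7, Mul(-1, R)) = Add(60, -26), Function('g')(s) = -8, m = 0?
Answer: 176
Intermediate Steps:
Function('j')(G, W) = Mul(Add(-5, G), Add(6, W)) (Function('j')(G, W) = Mul(Add(G, -5), Add(W, 6)) = Mul(Add(-5, G), Add(6, W)))
Function('O')(N, Q) = -40 (Function('O')(N, Q) = Add(-30, Mul(-5, 2), Mul(6, 0), Mul(0, 2)) = Add(-30, -10, 0, 0) = -40)
R = -27 (R = Add(7, Mul(-1, Add(60, -26))) = Add(7, Mul(-1, 34)) = Add(7, -34) = -27)
Add(Function('O')(l, -6), Mul(R, Function('g')(-2))) = Add(-40, Mul(-27, -8)) = Add(-40, 216) = 176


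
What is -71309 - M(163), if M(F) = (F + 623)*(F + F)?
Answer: -327545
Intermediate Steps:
M(F) = 2*F*(623 + F) (M(F) = (623 + F)*(2*F) = 2*F*(623 + F))
-71309 - M(163) = -71309 - 2*163*(623 + 163) = -71309 - 2*163*786 = -71309 - 1*256236 = -71309 - 256236 = -327545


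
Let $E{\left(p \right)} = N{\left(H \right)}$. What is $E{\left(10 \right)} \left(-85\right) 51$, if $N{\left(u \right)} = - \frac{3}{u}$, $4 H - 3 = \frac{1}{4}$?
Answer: $\frac{208080}{13} \approx 16006.0$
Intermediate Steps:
$H = \frac{13}{16}$ ($H = \frac{3}{4} + \frac{1}{4 \cdot 4} = \frac{3}{4} + \frac{1}{4} \cdot \frac{1}{4} = \frac{3}{4} + \frac{1}{16} = \frac{13}{16} \approx 0.8125$)
$E{\left(p \right)} = - \frac{48}{13}$ ($E{\left(p \right)} = - \frac{3}{\frac{13}{16}} = \left(-3\right) \frac{16}{13} = - \frac{48}{13}$)
$E{\left(10 \right)} \left(-85\right) 51 = \left(- \frac{48}{13}\right) \left(-85\right) 51 = \frac{4080}{13} \cdot 51 = \frac{208080}{13}$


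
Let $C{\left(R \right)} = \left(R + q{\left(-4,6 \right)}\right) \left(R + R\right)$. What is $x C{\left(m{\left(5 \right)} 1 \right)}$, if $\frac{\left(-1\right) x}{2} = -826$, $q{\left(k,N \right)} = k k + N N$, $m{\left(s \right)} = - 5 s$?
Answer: $-2230200$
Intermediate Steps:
$q{\left(k,N \right)} = N^{2} + k^{2}$ ($q{\left(k,N \right)} = k^{2} + N^{2} = N^{2} + k^{2}$)
$C{\left(R \right)} = 2 R \left(52 + R\right)$ ($C{\left(R \right)} = \left(R + \left(6^{2} + \left(-4\right)^{2}\right)\right) \left(R + R\right) = \left(R + \left(36 + 16\right)\right) 2 R = \left(R + 52\right) 2 R = \left(52 + R\right) 2 R = 2 R \left(52 + R\right)$)
$x = 1652$ ($x = \left(-2\right) \left(-826\right) = 1652$)
$x C{\left(m{\left(5 \right)} 1 \right)} = 1652 \cdot 2 \left(-5\right) 5 \cdot 1 \left(52 + \left(-5\right) 5 \cdot 1\right) = 1652 \cdot 2 \left(\left(-25\right) 1\right) \left(52 - 25\right) = 1652 \cdot 2 \left(-25\right) \left(52 - 25\right) = 1652 \cdot 2 \left(-25\right) 27 = 1652 \left(-1350\right) = -2230200$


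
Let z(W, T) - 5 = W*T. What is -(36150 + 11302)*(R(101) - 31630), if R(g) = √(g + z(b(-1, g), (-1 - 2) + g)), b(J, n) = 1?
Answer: 1500906760 - 94904*√51 ≈ 1.5002e+9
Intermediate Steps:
z(W, T) = 5 + T*W (z(W, T) = 5 + W*T = 5 + T*W)
R(g) = √(2 + 2*g) (R(g) = √(g + (5 + ((-1 - 2) + g)*1)) = √(g + (5 + (-3 + g)*1)) = √(g + (5 + (-3 + g))) = √(g + (2 + g)) = √(2 + 2*g))
-(36150 + 11302)*(R(101) - 31630) = -(36150 + 11302)*(√(2 + 2*101) - 31630) = -47452*(√(2 + 202) - 31630) = -47452*(√204 - 31630) = -47452*(2*√51 - 31630) = -47452*(-31630 + 2*√51) = -(-1500906760 + 94904*√51) = 1500906760 - 94904*√51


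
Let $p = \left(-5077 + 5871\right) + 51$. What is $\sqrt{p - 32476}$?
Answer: $i \sqrt{31631} \approx 177.85 i$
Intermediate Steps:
$p = 845$ ($p = 794 + 51 = 845$)
$\sqrt{p - 32476} = \sqrt{845 - 32476} = \sqrt{-31631} = i \sqrt{31631}$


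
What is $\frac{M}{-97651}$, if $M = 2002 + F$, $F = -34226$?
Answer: $\frac{32224}{97651} \approx 0.32999$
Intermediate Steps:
$M = -32224$ ($M = 2002 - 34226 = -32224$)
$\frac{M}{-97651} = - \frac{32224}{-97651} = \left(-32224\right) \left(- \frac{1}{97651}\right) = \frac{32224}{97651}$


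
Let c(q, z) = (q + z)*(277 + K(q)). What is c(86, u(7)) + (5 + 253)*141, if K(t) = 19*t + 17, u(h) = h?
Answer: 215682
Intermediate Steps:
K(t) = 17 + 19*t
c(q, z) = (294 + 19*q)*(q + z) (c(q, z) = (q + z)*(277 + (17 + 19*q)) = (q + z)*(294 + 19*q) = (294 + 19*q)*(q + z))
c(86, u(7)) + (5 + 253)*141 = (19*86² + 294*86 + 294*7 + 19*86*7) + (5 + 253)*141 = (19*7396 + 25284 + 2058 + 11438) + 258*141 = (140524 + 25284 + 2058 + 11438) + 36378 = 179304 + 36378 = 215682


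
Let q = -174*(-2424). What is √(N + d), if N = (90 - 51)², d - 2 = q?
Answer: √423299 ≈ 650.61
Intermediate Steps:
q = 421776
d = 421778 (d = 2 + 421776 = 421778)
N = 1521 (N = 39² = 1521)
√(N + d) = √(1521 + 421778) = √423299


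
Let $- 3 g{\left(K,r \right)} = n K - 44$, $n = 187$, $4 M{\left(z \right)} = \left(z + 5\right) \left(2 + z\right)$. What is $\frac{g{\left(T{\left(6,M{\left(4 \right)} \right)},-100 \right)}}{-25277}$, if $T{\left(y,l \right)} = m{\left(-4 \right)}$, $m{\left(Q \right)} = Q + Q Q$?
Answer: $\frac{2200}{75831} \approx 0.029012$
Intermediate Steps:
$M{\left(z \right)} = \frac{\left(2 + z\right) \left(5 + z\right)}{4}$ ($M{\left(z \right)} = \frac{\left(z + 5\right) \left(2 + z\right)}{4} = \frac{\left(5 + z\right) \left(2 + z\right)}{4} = \frac{\left(2 + z\right) \left(5 + z\right)}{4}$)
$m{\left(Q \right)} = Q + Q^{2}$
$T{\left(y,l \right)} = 12$ ($T{\left(y,l \right)} = - 4 \left(1 - 4\right) = \left(-4\right) \left(-3\right) = 12$)
$g{\left(K,r \right)} = \frac{44}{3} - \frac{187 K}{3}$ ($g{\left(K,r \right)} = - \frac{187 K - 44}{3} = - \frac{-44 + 187 K}{3} = \frac{44}{3} - \frac{187 K}{3}$)
$\frac{g{\left(T{\left(6,M{\left(4 \right)} \right)},-100 \right)}}{-25277} = \frac{\frac{44}{3} - 748}{-25277} = \left(\frac{44}{3} - 748\right) \left(- \frac{1}{25277}\right) = \left(- \frac{2200}{3}\right) \left(- \frac{1}{25277}\right) = \frac{2200}{75831}$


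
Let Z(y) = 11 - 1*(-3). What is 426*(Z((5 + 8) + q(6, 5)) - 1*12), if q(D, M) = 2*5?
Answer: 852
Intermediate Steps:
q(D, M) = 10
Z(y) = 14 (Z(y) = 11 + 3 = 14)
426*(Z((5 + 8) + q(6, 5)) - 1*12) = 426*(14 - 1*12) = 426*(14 - 12) = 426*2 = 852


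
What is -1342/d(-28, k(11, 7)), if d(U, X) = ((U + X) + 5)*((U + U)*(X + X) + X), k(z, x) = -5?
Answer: 671/7770 ≈ 0.086358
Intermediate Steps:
d(U, X) = (X + 4*U*X)*(5 + U + X) (d(U, X) = (5 + U + X)*((2*U)*(2*X) + X) = (5 + U + X)*(4*U*X + X) = (5 + U + X)*(X + 4*U*X) = (X + 4*U*X)*(5 + U + X))
-1342/d(-28, k(11, 7)) = -1342*(-1/(5*(5 - 5 + 4*(-28)² + 21*(-28) + 4*(-28)*(-5)))) = -1342*(-1/(5*(5 - 5 + 4*784 - 588 + 560))) = -1342*(-1/(5*(5 - 5 + 3136 - 588 + 560))) = -1342/((-5*3108)) = -1342/(-15540) = -1342*(-1/15540) = 671/7770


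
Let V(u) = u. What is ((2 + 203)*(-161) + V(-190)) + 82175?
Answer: 48980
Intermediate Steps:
((2 + 203)*(-161) + V(-190)) + 82175 = ((2 + 203)*(-161) - 190) + 82175 = (205*(-161) - 190) + 82175 = (-33005 - 190) + 82175 = -33195 + 82175 = 48980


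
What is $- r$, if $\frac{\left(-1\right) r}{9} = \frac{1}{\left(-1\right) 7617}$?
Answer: $- \frac{3}{2539} \approx -0.0011816$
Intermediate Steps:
$r = \frac{3}{2539}$ ($r = - \frac{9}{\left(-1\right) 7617} = - \frac{9}{-7617} = \left(-9\right) \left(- \frac{1}{7617}\right) = \frac{3}{2539} \approx 0.0011816$)
$- r = \left(-1\right) \frac{3}{2539} = - \frac{3}{2539}$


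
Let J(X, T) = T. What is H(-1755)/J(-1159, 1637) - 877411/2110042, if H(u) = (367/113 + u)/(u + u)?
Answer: -284635319858297/685007526999510 ≈ -0.41552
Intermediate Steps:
H(u) = (367/113 + u)/(2*u) (H(u) = (367*(1/113) + u)/((2*u)) = (367/113 + u)*(1/(2*u)) = (367/113 + u)/(2*u))
H(-1755)/J(-1159, 1637) - 877411/2110042 = ((1/226)*(367 + 113*(-1755))/(-1755))/1637 - 877411/2110042 = ((1/226)*(-1/1755)*(367 - 198315))*(1/1637) - 877411*1/2110042 = ((1/226)*(-1/1755)*(-197948))*(1/1637) - 877411/2110042 = (98974/198315)*(1/1637) - 877411/2110042 = 98974/324641655 - 877411/2110042 = -284635319858297/685007526999510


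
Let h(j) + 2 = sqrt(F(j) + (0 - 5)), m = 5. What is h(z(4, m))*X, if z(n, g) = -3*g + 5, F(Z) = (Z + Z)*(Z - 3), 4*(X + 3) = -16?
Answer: 14 - 7*sqrt(255) ≈ -97.781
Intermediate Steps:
X = -7 (X = -3 + (1/4)*(-16) = -3 - 4 = -7)
F(Z) = 2*Z*(-3 + Z) (F(Z) = (2*Z)*(-3 + Z) = 2*Z*(-3 + Z))
z(n, g) = 5 - 3*g
h(j) = -2 + sqrt(-5 + 2*j*(-3 + j)) (h(j) = -2 + sqrt(2*j*(-3 + j) + (0 - 5)) = -2 + sqrt(2*j*(-3 + j) - 5) = -2 + sqrt(-5 + 2*j*(-3 + j)))
h(z(4, m))*X = (-2 + sqrt(-5 + 2*(5 - 3*5)*(-3 + (5 - 3*5))))*(-7) = (-2 + sqrt(-5 + 2*(5 - 15)*(-3 + (5 - 15))))*(-7) = (-2 + sqrt(-5 + 2*(-10)*(-3 - 10)))*(-7) = (-2 + sqrt(-5 + 2*(-10)*(-13)))*(-7) = (-2 + sqrt(-5 + 260))*(-7) = (-2 + sqrt(255))*(-7) = 14 - 7*sqrt(255)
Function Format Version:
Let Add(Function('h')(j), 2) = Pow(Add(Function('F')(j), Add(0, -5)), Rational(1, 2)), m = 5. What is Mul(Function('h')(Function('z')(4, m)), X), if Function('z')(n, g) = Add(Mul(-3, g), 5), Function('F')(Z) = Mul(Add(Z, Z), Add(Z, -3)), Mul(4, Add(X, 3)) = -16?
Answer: Add(14, Mul(-7, Pow(255, Rational(1, 2)))) ≈ -97.781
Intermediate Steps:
X = -7 (X = Add(-3, Mul(Rational(1, 4), -16)) = Add(-3, -4) = -7)
Function('F')(Z) = Mul(2, Z, Add(-3, Z)) (Function('F')(Z) = Mul(Mul(2, Z), Add(-3, Z)) = Mul(2, Z, Add(-3, Z)))
Function('z')(n, g) = Add(5, Mul(-3, g))
Function('h')(j) = Add(-2, Pow(Add(-5, Mul(2, j, Add(-3, j))), Rational(1, 2))) (Function('h')(j) = Add(-2, Pow(Add(Mul(2, j, Add(-3, j)), Add(0, -5)), Rational(1, 2))) = Add(-2, Pow(Add(Mul(2, j, Add(-3, j)), -5), Rational(1, 2))) = Add(-2, Pow(Add(-5, Mul(2, j, Add(-3, j))), Rational(1, 2))))
Mul(Function('h')(Function('z')(4, m)), X) = Mul(Add(-2, Pow(Add(-5, Mul(2, Add(5, Mul(-3, 5)), Add(-3, Add(5, Mul(-3, 5))))), Rational(1, 2))), -7) = Mul(Add(-2, Pow(Add(-5, Mul(2, Add(5, -15), Add(-3, Add(5, -15)))), Rational(1, 2))), -7) = Mul(Add(-2, Pow(Add(-5, Mul(2, -10, Add(-3, -10))), Rational(1, 2))), -7) = Mul(Add(-2, Pow(Add(-5, Mul(2, -10, -13)), Rational(1, 2))), -7) = Mul(Add(-2, Pow(Add(-5, 260), Rational(1, 2))), -7) = Mul(Add(-2, Pow(255, Rational(1, 2))), -7) = Add(14, Mul(-7, Pow(255, Rational(1, 2))))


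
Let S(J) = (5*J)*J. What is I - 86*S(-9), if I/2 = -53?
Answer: -34936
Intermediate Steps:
I = -106 (I = 2*(-53) = -106)
S(J) = 5*J**2
I - 86*S(-9) = -106 - 430*(-9)**2 = -106 - 430*81 = -106 - 86*405 = -106 - 34830 = -34936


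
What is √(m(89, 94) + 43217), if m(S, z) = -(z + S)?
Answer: √43034 ≈ 207.45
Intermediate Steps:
m(S, z) = -S - z (m(S, z) = -(S + z) = -S - z)
√(m(89, 94) + 43217) = √((-1*89 - 1*94) + 43217) = √((-89 - 94) + 43217) = √(-183 + 43217) = √43034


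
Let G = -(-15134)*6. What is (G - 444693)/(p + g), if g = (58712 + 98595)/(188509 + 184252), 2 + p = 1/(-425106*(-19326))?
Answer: 3002130313364329884/13386532698739 ≈ 2.2427e+5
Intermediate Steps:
p = -16431197111/8215598556 (p = -2 + 1/(-425106*(-19326)) = -2 - 1/425106*(-1/19326) = -2 + 1/8215598556 = -16431197111/8215598556 ≈ -2.0000)
g = 157307/372761 ≈ 0.42201
G = 90804 (G = -1081*(-84) = 90804)
(G - 444693)/(p + g) = (90804 - 444693)/(-16431197111/8215598556 + 157307/372761) = -353889/(-13386532698739/8483254108956) = -353889*(-8483254108956/13386532698739) = 3002130313364329884/13386532698739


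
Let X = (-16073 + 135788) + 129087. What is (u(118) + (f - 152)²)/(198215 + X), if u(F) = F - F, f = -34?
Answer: 34596/447017 ≈ 0.077393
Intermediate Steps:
u(F) = 0
X = 248802 (X = 119715 + 129087 = 248802)
(u(118) + (f - 152)²)/(198215 + X) = (0 + (-34 - 152)²)/(198215 + 248802) = (0 + (-186)²)/447017 = (0 + 34596)*(1/447017) = 34596*(1/447017) = 34596/447017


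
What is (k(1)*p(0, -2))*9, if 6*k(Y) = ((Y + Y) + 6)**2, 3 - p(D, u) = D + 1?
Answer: 192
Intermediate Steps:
p(D, u) = 2 - D (p(D, u) = 3 - (D + 1) = 3 - (1 + D) = 3 + (-1 - D) = 2 - D)
k(Y) = (6 + 2*Y)**2/6 (k(Y) = ((Y + Y) + 6)**2/6 = (2*Y + 6)**2/6 = (6 + 2*Y)**2/6)
(k(1)*p(0, -2))*9 = ((2*(3 + 1)**2/3)*(2 - 1*0))*9 = (((2/3)*4**2)*(2 + 0))*9 = (((2/3)*16)*2)*9 = ((32/3)*2)*9 = (64/3)*9 = 192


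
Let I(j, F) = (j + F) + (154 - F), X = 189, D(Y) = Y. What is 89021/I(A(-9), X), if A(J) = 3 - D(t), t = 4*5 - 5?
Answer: 89021/142 ≈ 626.91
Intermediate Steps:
t = 15 (t = 20 - 5 = 15)
A(J) = -12 (A(J) = 3 - 1*15 = 3 - 15 = -12)
I(j, F) = 154 + j (I(j, F) = (F + j) + (154 - F) = 154 + j)
89021/I(A(-9), X) = 89021/(154 - 12) = 89021/142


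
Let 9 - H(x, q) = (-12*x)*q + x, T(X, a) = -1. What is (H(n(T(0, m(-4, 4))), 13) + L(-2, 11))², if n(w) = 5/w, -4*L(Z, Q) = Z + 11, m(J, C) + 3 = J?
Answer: 9443329/16 ≈ 5.9021e+5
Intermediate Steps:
m(J, C) = -3 + J
L(Z, Q) = -11/4 - Z/4 (L(Z, Q) = -(Z + 11)/4 = -(11 + Z)/4 = -11/4 - Z/4)
H(x, q) = 9 - x + 12*q*x (H(x, q) = 9 - ((-12*x)*q + x) = 9 - (-12*q*x + x) = 9 - (x - 12*q*x) = 9 + (-x + 12*q*x) = 9 - x + 12*q*x)
(H(n(T(0, m(-4, 4))), 13) + L(-2, 11))² = ((9 - 5/(-1) + 12*13*(5/(-1))) + (-11/4 - ¼*(-2)))² = ((9 - 5*(-1) + 12*13*(5*(-1))) + (-11/4 + ½))² = ((9 - 1*(-5) + 12*13*(-5)) - 9/4)² = ((9 + 5 - 780) - 9/4)² = (-766 - 9/4)² = (-3073/4)² = 9443329/16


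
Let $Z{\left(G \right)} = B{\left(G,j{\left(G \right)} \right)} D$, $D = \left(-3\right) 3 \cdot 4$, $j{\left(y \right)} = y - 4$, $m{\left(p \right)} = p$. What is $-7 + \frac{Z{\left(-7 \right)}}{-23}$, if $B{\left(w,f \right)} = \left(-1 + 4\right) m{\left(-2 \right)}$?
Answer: $- \frac{377}{23} \approx -16.391$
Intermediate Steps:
$j{\left(y \right)} = -4 + y$ ($j{\left(y \right)} = y - 4 = -4 + y$)
$B{\left(w,f \right)} = -6$ ($B{\left(w,f \right)} = \left(-1 + 4\right) \left(-2\right) = 3 \left(-2\right) = -6$)
$D = -36$ ($D = \left(-9\right) 4 = -36$)
$Z{\left(G \right)} = 216$ ($Z{\left(G \right)} = \left(-6\right) \left(-36\right) = 216$)
$-7 + \frac{Z{\left(-7 \right)}}{-23} = -7 + \frac{216}{-23} = -7 + 216 \left(- \frac{1}{23}\right) = -7 - \frac{216}{23} = - \frac{377}{23}$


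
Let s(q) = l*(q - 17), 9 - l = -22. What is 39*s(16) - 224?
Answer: -1433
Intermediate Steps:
l = 31 (l = 9 - 1*(-22) = 9 + 22 = 31)
s(q) = -527 + 31*q (s(q) = 31*(q - 17) = 31*(-17 + q) = -527 + 31*q)
39*s(16) - 224 = 39*(-527 + 31*16) - 224 = 39*(-527 + 496) - 224 = 39*(-31) - 224 = -1209 - 224 = -1433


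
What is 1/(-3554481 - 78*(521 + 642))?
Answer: -1/3645195 ≈ -2.7433e-7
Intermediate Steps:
1/(-3554481 - 78*(521 + 642)) = 1/(-3554481 - 78*1163) = 1/(-3554481 - 90714) = 1/(-3645195) = -1/3645195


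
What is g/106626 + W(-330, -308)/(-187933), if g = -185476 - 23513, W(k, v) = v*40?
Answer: -12654099139/6679514686 ≈ -1.8945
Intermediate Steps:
W(k, v) = 40*v
g = -208989
g/106626 + W(-330, -308)/(-187933) = -208989/106626 + (40*(-308))/(-187933) = -208989*1/106626 - 12320*(-1/187933) = -69663/35542 + 12320/187933 = -12654099139/6679514686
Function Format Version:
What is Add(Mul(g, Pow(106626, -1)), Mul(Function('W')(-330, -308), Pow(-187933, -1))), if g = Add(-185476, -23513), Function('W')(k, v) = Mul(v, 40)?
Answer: Rational(-12654099139, 6679514686) ≈ -1.8945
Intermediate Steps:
Function('W')(k, v) = Mul(40, v)
g = -208989
Add(Mul(g, Pow(106626, -1)), Mul(Function('W')(-330, -308), Pow(-187933, -1))) = Add(Mul(-208989, Pow(106626, -1)), Mul(Mul(40, -308), Pow(-187933, -1))) = Add(Mul(-208989, Rational(1, 106626)), Mul(-12320, Rational(-1, 187933))) = Add(Rational(-69663, 35542), Rational(12320, 187933)) = Rational(-12654099139, 6679514686)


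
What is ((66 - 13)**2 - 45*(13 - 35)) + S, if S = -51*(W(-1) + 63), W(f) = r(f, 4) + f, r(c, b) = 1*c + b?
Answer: 484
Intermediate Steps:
r(c, b) = b + c (r(c, b) = c + b = b + c)
W(f) = 4 + 2*f (W(f) = (4 + f) + f = 4 + 2*f)
S = -3315 (S = -51*((4 + 2*(-1)) + 63) = -51*((4 - 2) + 63) = -51*(2 + 63) = -51*65 = -3315)
((66 - 13)**2 - 45*(13 - 35)) + S = ((66 - 13)**2 - 45*(13 - 35)) - 3315 = (53**2 - 45*(-22)) - 3315 = (2809 + 990) - 3315 = 3799 - 3315 = 484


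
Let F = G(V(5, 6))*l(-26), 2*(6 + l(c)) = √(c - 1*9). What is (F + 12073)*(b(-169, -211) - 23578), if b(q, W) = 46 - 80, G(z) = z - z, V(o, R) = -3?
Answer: -285067676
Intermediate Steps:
G(z) = 0
l(c) = -6 + √(-9 + c)/2 (l(c) = -6 + √(c - 1*9)/2 = -6 + √(c - 9)/2 = -6 + √(-9 + c)/2)
F = 0 (F = 0*(-6 + √(-9 - 26)/2) = 0*(-6 + √(-35)/2) = 0*(-6 + (I*√35)/2) = 0*(-6 + I*√35/2) = 0)
b(q, W) = -34
(F + 12073)*(b(-169, -211) - 23578) = (0 + 12073)*(-34 - 23578) = 12073*(-23612) = -285067676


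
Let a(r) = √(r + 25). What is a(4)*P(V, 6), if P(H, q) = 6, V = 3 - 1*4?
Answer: 6*√29 ≈ 32.311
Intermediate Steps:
V = -1 (V = 3 - 4 = -1)
a(r) = √(25 + r)
a(4)*P(V, 6) = √(25 + 4)*6 = √29*6 = 6*√29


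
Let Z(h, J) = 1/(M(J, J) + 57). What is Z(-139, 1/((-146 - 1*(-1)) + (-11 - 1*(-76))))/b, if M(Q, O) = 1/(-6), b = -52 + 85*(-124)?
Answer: -3/1805936 ≈ -1.6612e-6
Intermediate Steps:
b = -10592 (b = -52 - 10540 = -10592)
M(Q, O) = -⅙
Z(h, J) = 6/341 (Z(h, J) = 1/(-⅙ + 57) = 1/(341/6) = 6/341)
Z(-139, 1/((-146 - 1*(-1)) + (-11 - 1*(-76))))/b = (6/341)/(-10592) = (6/341)*(-1/10592) = -3/1805936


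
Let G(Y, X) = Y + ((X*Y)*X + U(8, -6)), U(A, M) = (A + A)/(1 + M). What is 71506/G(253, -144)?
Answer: 357530/26232289 ≈ 0.013629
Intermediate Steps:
U(A, M) = 2*A/(1 + M) (U(A, M) = (2*A)/(1 + M) = 2*A/(1 + M))
G(Y, X) = -16/5 + Y + Y*X² (G(Y, X) = Y + ((X*Y)*X + 2*8/(1 - 6)) = Y + (Y*X² + 2*8/(-5)) = Y + (Y*X² + 2*8*(-⅕)) = Y + (Y*X² - 16/5) = Y + (-16/5 + Y*X²) = -16/5 + Y + Y*X²)
71506/G(253, -144) = 71506/(-16/5 + 253 + 253*(-144)²) = 71506/(-16/5 + 253 + 253*20736) = 71506/(-16/5 + 253 + 5246208) = 71506/(26232289/5) = 71506*(5/26232289) = 357530/26232289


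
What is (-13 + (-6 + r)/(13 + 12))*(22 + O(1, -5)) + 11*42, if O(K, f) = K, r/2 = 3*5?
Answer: 4627/25 ≈ 185.08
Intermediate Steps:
r = 30 (r = 2*(3*5) = 2*15 = 30)
(-13 + (-6 + r)/(13 + 12))*(22 + O(1, -5)) + 11*42 = (-13 + (-6 + 30)/(13 + 12))*(22 + 1) + 11*42 = (-13 + 24/25)*23 + 462 = -301/25*23 + 462 = -6923/25 + 462 = 4627/25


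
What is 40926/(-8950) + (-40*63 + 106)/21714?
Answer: -227568116/48585075 ≈ -4.6839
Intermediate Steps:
40926/(-8950) + (-40*63 + 106)/21714 = 40926*(-1/8950) + (-2520 + 106)*(1/21714) = -20463/4475 - 2414*1/21714 = -20463/4475 - 1207/10857 = -227568116/48585075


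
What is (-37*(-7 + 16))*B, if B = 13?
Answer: -4329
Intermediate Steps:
(-37*(-7 + 16))*B = -37*(-7 + 16)*13 = -37*9*13 = -333*13 = -4329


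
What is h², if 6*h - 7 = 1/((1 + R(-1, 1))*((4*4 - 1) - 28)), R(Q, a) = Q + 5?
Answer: 51529/38025 ≈ 1.3551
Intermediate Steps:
R(Q, a) = 5 + Q
h = 227/195 (h = 7/6 + 1/(6*(((1 + (5 - 1))*((4*4 - 1) - 28)))) = 7/6 + 1/(6*(((1 + 4)*((16 - 1) - 28)))) = 7/6 + 1/(6*((5*(15 - 28)))) = 7/6 + 1/(6*((5*(-13)))) = 7/6 + (⅙)/(-65) = 7/6 + (⅙)*(-1/65) = 7/6 - 1/390 = 227/195 ≈ 1.1641)
h² = (227/195)² = 51529/38025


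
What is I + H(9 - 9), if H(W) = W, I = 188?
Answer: 188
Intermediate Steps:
I + H(9 - 9) = 188 + (9 - 9) = 188 + 0 = 188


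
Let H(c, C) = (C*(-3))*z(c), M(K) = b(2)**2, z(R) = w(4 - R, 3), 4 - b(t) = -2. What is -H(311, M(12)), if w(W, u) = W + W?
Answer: -66312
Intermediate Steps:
w(W, u) = 2*W
b(t) = 6 (b(t) = 4 - 1*(-2) = 4 + 2 = 6)
z(R) = 8 - 2*R (z(R) = 2*(4 - R) = 8 - 2*R)
M(K) = 36 (M(K) = 6**2 = 36)
H(c, C) = -3*C*(8 - 2*c) (H(c, C) = (C*(-3))*(8 - 2*c) = (-3*C)*(8 - 2*c) = -3*C*(8 - 2*c))
-H(311, M(12)) = -6*36*(-4 + 311) = -6*36*307 = -1*66312 = -66312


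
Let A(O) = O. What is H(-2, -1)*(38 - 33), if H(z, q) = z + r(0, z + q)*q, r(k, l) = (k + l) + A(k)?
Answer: 5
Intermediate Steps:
r(k, l) = l + 2*k (r(k, l) = (k + l) + k = l + 2*k)
H(z, q) = z + q*(q + z) (H(z, q) = z + ((z + q) + 2*0)*q = z + ((q + z) + 0)*q = z + (q + z)*q = z + q*(q + z))
H(-2, -1)*(38 - 33) = (-2 - (-1 - 2))*(38 - 33) = (-2 - 1*(-3))*5 = (-2 + 3)*5 = 1*5 = 5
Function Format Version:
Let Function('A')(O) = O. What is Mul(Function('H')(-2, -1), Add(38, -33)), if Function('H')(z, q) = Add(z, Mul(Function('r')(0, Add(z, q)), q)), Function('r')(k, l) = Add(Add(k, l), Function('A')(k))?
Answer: 5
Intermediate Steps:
Function('r')(k, l) = Add(l, Mul(2, k)) (Function('r')(k, l) = Add(Add(k, l), k) = Add(l, Mul(2, k)))
Function('H')(z, q) = Add(z, Mul(q, Add(q, z))) (Function('H')(z, q) = Add(z, Mul(Add(Add(z, q), Mul(2, 0)), q)) = Add(z, Mul(Add(Add(q, z), 0), q)) = Add(z, Mul(Add(q, z), q)) = Add(z, Mul(q, Add(q, z))))
Mul(Function('H')(-2, -1), Add(38, -33)) = Mul(Add(-2, Mul(-1, Add(-1, -2))), Add(38, -33)) = Mul(Add(-2, Mul(-1, -3)), 5) = Mul(Add(-2, 3), 5) = Mul(1, 5) = 5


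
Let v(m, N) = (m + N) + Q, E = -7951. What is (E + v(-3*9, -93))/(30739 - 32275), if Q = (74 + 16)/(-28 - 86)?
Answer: 38341/7296 ≈ 5.2551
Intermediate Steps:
Q = -15/19 (Q = 90/(-114) = 90*(-1/114) = -15/19 ≈ -0.78947)
v(m, N) = -15/19 + N + m (v(m, N) = (m + N) - 15/19 = (N + m) - 15/19 = -15/19 + N + m)
(E + v(-3*9, -93))/(30739 - 32275) = (-7951 + (-15/19 - 93 - 3*9))/(30739 - 32275) = (-7951 + (-15/19 - 93 - 27))/(-1536) = (-7951 - 2295/19)*(-1/1536) = -153364/19*(-1/1536) = 38341/7296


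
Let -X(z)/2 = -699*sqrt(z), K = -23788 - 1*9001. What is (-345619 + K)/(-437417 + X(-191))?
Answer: 165522092136/191706923053 + 529014384*I*sqrt(191)/191706923053 ≈ 0.86341 + 0.038137*I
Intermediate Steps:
K = -32789 (K = -23788 - 9001 = -32789)
X(z) = 1398*sqrt(z) (X(z) = -(-1398)*sqrt(z) = 1398*sqrt(z))
(-345619 + K)/(-437417 + X(-191)) = (-345619 - 32789)/(-437417 + 1398*sqrt(-191)) = -378408/(-437417 + 1398*(I*sqrt(191))) = -378408/(-437417 + 1398*I*sqrt(191))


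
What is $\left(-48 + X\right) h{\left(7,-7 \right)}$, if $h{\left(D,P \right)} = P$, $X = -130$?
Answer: $1246$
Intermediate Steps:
$\left(-48 + X\right) h{\left(7,-7 \right)} = \left(-48 - 130\right) \left(-7\right) = \left(-178\right) \left(-7\right) = 1246$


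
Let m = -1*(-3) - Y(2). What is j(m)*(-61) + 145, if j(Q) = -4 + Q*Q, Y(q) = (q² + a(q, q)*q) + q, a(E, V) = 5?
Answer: -9920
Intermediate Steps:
Y(q) = q² + 6*q (Y(q) = (q² + 5*q) + q = q² + 6*q)
m = -13 (m = -1*(-3) - 2*(6 + 2) = 3 - 2*8 = 3 - 1*16 = 3 - 16 = -13)
j(Q) = -4 + Q²
j(m)*(-61) + 145 = (-4 + (-13)²)*(-61) + 145 = (-4 + 169)*(-61) + 145 = 165*(-61) + 145 = -10065 + 145 = -9920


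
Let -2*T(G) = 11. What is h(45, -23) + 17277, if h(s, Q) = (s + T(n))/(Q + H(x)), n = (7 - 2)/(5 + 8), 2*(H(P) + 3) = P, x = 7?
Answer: 777386/45 ≈ 17275.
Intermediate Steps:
H(P) = -3 + P/2
n = 5/13 ≈ 0.38462
T(G) = -11/2 (T(G) = -½*11 = -11/2)
h(s, Q) = (-11/2 + s)/(½ + Q) (h(s, Q) = (s - 11/2)/(Q + (-3 + (½)*7)) = (-11/2 + s)/(Q + (-3 + 7/2)) = (-11/2 + s)/(Q + ½) = (-11/2 + s)/(½ + Q))
h(45, -23) + 17277 = (-11 + 2*45)/(1 + 2*(-23)) + 17277 = (-11 + 90)/(1 - 46) + 17277 = 79/(-45) + 17277 = -1/45*79 + 17277 = -79/45 + 17277 = 777386/45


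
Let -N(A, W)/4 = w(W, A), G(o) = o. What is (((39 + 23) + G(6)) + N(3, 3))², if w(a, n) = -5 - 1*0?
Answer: 7744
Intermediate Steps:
w(a, n) = -5 (w(a, n) = -5 + 0 = -5)
N(A, W) = 20 (N(A, W) = -4*(-5) = 20)
(((39 + 23) + G(6)) + N(3, 3))² = (((39 + 23) + 6) + 20)² = ((62 + 6) + 20)² = (68 + 20)² = 88² = 7744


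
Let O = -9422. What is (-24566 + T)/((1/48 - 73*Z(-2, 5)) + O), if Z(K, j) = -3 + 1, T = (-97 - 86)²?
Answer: -428304/445247 ≈ -0.96195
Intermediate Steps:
T = 33489 (T = (-183)² = 33489)
Z(K, j) = -2
(-24566 + T)/((1/48 - 73*Z(-2, 5)) + O) = (-24566 + 33489)/((1/48 - 73*(-2)) - 9422) = 8923/((1/48 + 146) - 9422) = 8923/(7009/48 - 9422) = 8923/(-445247/48) = 8923*(-48/445247) = -428304/445247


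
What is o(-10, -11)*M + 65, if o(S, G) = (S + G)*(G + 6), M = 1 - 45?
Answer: -4555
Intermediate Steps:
M = -44
o(S, G) = (6 + G)*(G + S) (o(S, G) = (G + S)*(6 + G) = (6 + G)*(G + S))
o(-10, -11)*M + 65 = ((-11)² + 6*(-11) + 6*(-10) - 11*(-10))*(-44) + 65 = (121 - 66 - 60 + 110)*(-44) + 65 = 105*(-44) + 65 = -4620 + 65 = -4555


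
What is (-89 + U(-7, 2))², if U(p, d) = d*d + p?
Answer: 8464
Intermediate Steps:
U(p, d) = p + d² (U(p, d) = d² + p = p + d²)
(-89 + U(-7, 2))² = (-89 + (-7 + 2²))² = (-89 + (-7 + 4))² = (-89 - 3)² = (-92)² = 8464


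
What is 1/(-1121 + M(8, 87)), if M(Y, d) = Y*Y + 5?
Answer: -1/1052 ≈ -0.00095057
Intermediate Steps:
M(Y, d) = 5 + Y² (M(Y, d) = Y² + 5 = 5 + Y²)
1/(-1121 + M(8, 87)) = 1/(-1121 + (5 + 8²)) = 1/(-1121 + (5 + 64)) = 1/(-1121 + 69) = 1/(-1052) = -1/1052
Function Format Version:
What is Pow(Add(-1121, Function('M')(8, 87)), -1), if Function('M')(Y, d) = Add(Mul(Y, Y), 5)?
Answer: Rational(-1, 1052) ≈ -0.00095057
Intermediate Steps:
Function('M')(Y, d) = Add(5, Pow(Y, 2)) (Function('M')(Y, d) = Add(Pow(Y, 2), 5) = Add(5, Pow(Y, 2)))
Pow(Add(-1121, Function('M')(8, 87)), -1) = Pow(Add(-1121, Add(5, Pow(8, 2))), -1) = Pow(Add(-1121, Add(5, 64)), -1) = Pow(Add(-1121, 69), -1) = Pow(-1052, -1) = Rational(-1, 1052)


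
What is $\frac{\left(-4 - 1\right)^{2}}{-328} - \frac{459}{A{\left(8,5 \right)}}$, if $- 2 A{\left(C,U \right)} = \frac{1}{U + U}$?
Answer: $\frac{3011015}{328} \approx 9179.9$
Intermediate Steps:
$A{\left(C,U \right)} = - \frac{1}{4 U}$ ($A{\left(C,U \right)} = - \frac{1}{2 \left(U + U\right)} = - \frac{1}{2 \cdot 2 U} = - \frac{\frac{1}{2} \frac{1}{U}}{2} = - \frac{1}{4 U}$)
$\frac{\left(-4 - 1\right)^{2}}{-328} - \frac{459}{A{\left(8,5 \right)}} = \frac{\left(-4 - 1\right)^{2}}{-328} - \frac{459}{\left(- \frac{1}{4}\right) \frac{1}{5}} = \left(-5\right)^{2} \left(- \frac{1}{328}\right) - \frac{459}{\left(- \frac{1}{4}\right) \frac{1}{5}} = 25 \left(- \frac{1}{328}\right) - \frac{459}{- \frac{1}{20}} = - \frac{25}{328} - -9180 = - \frac{25}{328} + 9180 = \frac{3011015}{328}$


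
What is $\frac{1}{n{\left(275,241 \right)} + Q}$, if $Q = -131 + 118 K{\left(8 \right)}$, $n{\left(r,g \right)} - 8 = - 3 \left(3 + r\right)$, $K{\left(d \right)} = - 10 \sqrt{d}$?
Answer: $\frac{957}{10223351} - \frac{2360 \sqrt{2}}{10223351} \approx -0.00023285$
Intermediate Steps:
$n{\left(r,g \right)} = -1 - 3 r$ ($n{\left(r,g \right)} = 8 - 3 \left(3 + r\right) = 8 - \left(9 + 3 r\right) = -1 - 3 r$)
$Q = -131 - 2360 \sqrt{2}$ ($Q = -131 + 118 \left(- 10 \sqrt{8}\right) = -131 + 118 \left(- 10 \cdot 2 \sqrt{2}\right) = -131 + 118 \left(- 20 \sqrt{2}\right) = -131 - 2360 \sqrt{2} \approx -3468.5$)
$\frac{1}{n{\left(275,241 \right)} + Q} = \frac{1}{\left(-1 - 825\right) - \left(131 + 2360 \sqrt{2}\right)} = \frac{1}{-826 - \left(131 + 2360 \sqrt{2}\right)} = \frac{1}{-957 - 2360 \sqrt{2}}$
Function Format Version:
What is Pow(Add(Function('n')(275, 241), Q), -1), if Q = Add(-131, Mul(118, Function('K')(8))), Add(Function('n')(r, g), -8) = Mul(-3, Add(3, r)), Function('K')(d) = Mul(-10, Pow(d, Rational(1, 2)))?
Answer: Add(Rational(957, 10223351), Mul(Rational(-2360, 10223351), Pow(2, Rational(1, 2)))) ≈ -0.00023285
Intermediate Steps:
Function('n')(r, g) = Add(-1, Mul(-3, r)) (Function('n')(r, g) = Add(8, Mul(-3, Add(3, r))) = Add(8, Add(-9, Mul(-3, r))) = Add(-1, Mul(-3, r)))
Q = Add(-131, Mul(-2360, Pow(2, Rational(1, 2)))) (Q = Add(-131, Mul(118, Mul(-10, Pow(8, Rational(1, 2))))) = Add(-131, Mul(118, Mul(-10, Mul(2, Pow(2, Rational(1, 2)))))) = Add(-131, Mul(118, Mul(-20, Pow(2, Rational(1, 2))))) = Add(-131, Mul(-2360, Pow(2, Rational(1, 2)))) ≈ -3468.5)
Pow(Add(Function('n')(275, 241), Q), -1) = Pow(Add(Add(-1, Mul(-3, 275)), Add(-131, Mul(-2360, Pow(2, Rational(1, 2))))), -1) = Pow(Add(Add(-1, -825), Add(-131, Mul(-2360, Pow(2, Rational(1, 2))))), -1) = Pow(Add(-826, Add(-131, Mul(-2360, Pow(2, Rational(1, 2))))), -1) = Pow(Add(-957, Mul(-2360, Pow(2, Rational(1, 2)))), -1)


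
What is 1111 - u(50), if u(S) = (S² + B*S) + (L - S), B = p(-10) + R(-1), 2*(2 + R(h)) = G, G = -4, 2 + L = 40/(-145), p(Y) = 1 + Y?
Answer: -19915/29 ≈ -686.72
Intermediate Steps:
L = -66/29 (L = -2 + 40/(-145) = -2 + 40*(-1/145) = -2 - 8/29 = -66/29 ≈ -2.2759)
R(h) = -4 (R(h) = -2 + (½)*(-4) = -2 - 2 = -4)
B = -13 (B = (1 - 10) - 4 = -9 - 4 = -13)
u(S) = -66/29 + S² - 14*S (u(S) = (S² - 13*S) + (-66/29 - S) = -66/29 + S² - 14*S)
1111 - u(50) = 1111 - (-66/29 + 50² - 14*50) = 1111 - (-66/29 + 2500 - 700) = 1111 - 1*52134/29 = 1111 - 52134/29 = -19915/29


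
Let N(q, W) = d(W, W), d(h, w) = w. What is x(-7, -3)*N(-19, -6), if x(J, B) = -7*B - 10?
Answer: -66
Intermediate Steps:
N(q, W) = W
x(J, B) = -10 - 7*B
x(-7, -3)*N(-19, -6) = (-10 - 7*(-3))*(-6) = (-10 + 21)*(-6) = 11*(-6) = -66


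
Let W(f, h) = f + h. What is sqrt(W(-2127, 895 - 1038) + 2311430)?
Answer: 2*sqrt(577290) ≈ 1519.6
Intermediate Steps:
sqrt(W(-2127, 895 - 1038) + 2311430) = sqrt((-2127 + (895 - 1038)) + 2311430) = sqrt((-2127 - 143) + 2311430) = sqrt(-2270 + 2311430) = sqrt(2309160) = 2*sqrt(577290)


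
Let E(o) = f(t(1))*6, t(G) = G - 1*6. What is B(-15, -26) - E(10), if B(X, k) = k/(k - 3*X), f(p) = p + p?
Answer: 1114/19 ≈ 58.632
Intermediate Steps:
t(G) = -6 + G (t(G) = G - 6 = -6 + G)
f(p) = 2*p
E(o) = -60 (E(o) = (2*(-6 + 1))*6 = (2*(-5))*6 = -10*6 = -60)
B(-15, -26) - E(10) = -26/(-26 - 3*(-15)) - 1*(-60) = -26/(-26 + 45) + 60 = -26/19 + 60 = 1114/19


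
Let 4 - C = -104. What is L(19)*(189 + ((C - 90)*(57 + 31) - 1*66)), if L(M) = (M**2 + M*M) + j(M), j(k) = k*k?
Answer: 1848681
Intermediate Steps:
C = 108 (C = 4 - 1*(-104) = 4 + 104 = 108)
j(k) = k**2
L(M) = 3*M**2 (L(M) = (M**2 + M*M) + M**2 = (M**2 + M**2) + M**2 = 2*M**2 + M**2 = 3*M**2)
L(19)*(189 + ((C - 90)*(57 + 31) - 1*66)) = (3*19**2)*(189 + ((108 - 90)*(57 + 31) - 1*66)) = (3*361)*(189 + (18*88 - 66)) = 1083*(189 + (1584 - 66)) = 1083*(189 + 1518) = 1083*1707 = 1848681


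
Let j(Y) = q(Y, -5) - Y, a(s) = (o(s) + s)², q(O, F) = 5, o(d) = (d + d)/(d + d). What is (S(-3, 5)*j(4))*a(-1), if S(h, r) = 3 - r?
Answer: 0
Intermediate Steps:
o(d) = 1 (o(d) = (2*d)/((2*d)) = (2*d)*(1/(2*d)) = 1)
a(s) = (1 + s)²
j(Y) = 5 - Y
(S(-3, 5)*j(4))*a(-1) = ((3 - 1*5)*(5 - 1*4))*(1 - 1)² = ((3 - 5)*(5 - 4))*0² = -2*1*0 = -2*0 = 0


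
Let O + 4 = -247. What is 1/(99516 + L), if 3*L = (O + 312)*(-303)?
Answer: 1/93355 ≈ 1.0712e-5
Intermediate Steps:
O = -251 (O = -4 - 247 = -251)
L = -6161 (L = ((-251 + 312)*(-303))/3 = (61*(-303))/3 = (1/3)*(-18483) = -6161)
1/(99516 + L) = 1/(99516 - 6161) = 1/93355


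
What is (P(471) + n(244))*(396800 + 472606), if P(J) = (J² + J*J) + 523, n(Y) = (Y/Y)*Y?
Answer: 386406627294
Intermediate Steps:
n(Y) = Y (n(Y) = 1*Y = Y)
P(J) = 523 + 2*J² (P(J) = (J² + J²) + 523 = 2*J² + 523 = 523 + 2*J²)
(P(471) + n(244))*(396800 + 472606) = ((523 + 2*471²) + 244)*(396800 + 472606) = ((523 + 2*221841) + 244)*869406 = ((523 + 443682) + 244)*869406 = (444205 + 244)*869406 = 444449*869406 = 386406627294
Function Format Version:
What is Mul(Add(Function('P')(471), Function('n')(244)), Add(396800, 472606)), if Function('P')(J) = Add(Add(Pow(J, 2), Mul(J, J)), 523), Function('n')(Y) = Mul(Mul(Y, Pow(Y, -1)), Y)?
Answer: 386406627294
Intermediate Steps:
Function('n')(Y) = Y (Function('n')(Y) = Mul(1, Y) = Y)
Function('P')(J) = Add(523, Mul(2, Pow(J, 2))) (Function('P')(J) = Add(Add(Pow(J, 2), Pow(J, 2)), 523) = Add(Mul(2, Pow(J, 2)), 523) = Add(523, Mul(2, Pow(J, 2))))
Mul(Add(Function('P')(471), Function('n')(244)), Add(396800, 472606)) = Mul(Add(Add(523, Mul(2, Pow(471, 2))), 244), Add(396800, 472606)) = Mul(Add(Add(523, Mul(2, 221841)), 244), 869406) = Mul(Add(Add(523, 443682), 244), 869406) = Mul(Add(444205, 244), 869406) = Mul(444449, 869406) = 386406627294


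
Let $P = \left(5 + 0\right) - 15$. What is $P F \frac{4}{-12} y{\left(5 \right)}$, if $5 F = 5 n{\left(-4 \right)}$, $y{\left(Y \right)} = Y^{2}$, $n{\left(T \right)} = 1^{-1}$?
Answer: $\frac{250}{3} \approx 83.333$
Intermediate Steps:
$n{\left(T \right)} = 1$
$P = -10$ ($P = 5 - 15 = -10$)
$F = 1$ ($F = \frac{5 \cdot 1}{5} = \frac{1}{5} \cdot 5 = 1$)
$P F \frac{4}{-12} y{\left(5 \right)} = - 10 \cdot 1 \frac{4}{-12} \cdot 5^{2} = - 10 \cdot 1 \cdot 4 \left(- \frac{1}{12}\right) 25 = - 10 \cdot 1 \left(- \frac{1}{3}\right) 25 = \left(-10\right) \left(- \frac{1}{3}\right) 25 = \frac{10}{3} \cdot 25 = \frac{250}{3}$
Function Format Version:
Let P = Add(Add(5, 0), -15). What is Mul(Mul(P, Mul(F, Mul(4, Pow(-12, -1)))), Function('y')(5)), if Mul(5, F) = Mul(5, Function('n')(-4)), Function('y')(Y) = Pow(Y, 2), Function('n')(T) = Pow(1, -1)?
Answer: Rational(250, 3) ≈ 83.333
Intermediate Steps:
Function('n')(T) = 1
P = -10 (P = Add(5, -15) = -10)
F = 1 (F = Mul(Rational(1, 5), Mul(5, 1)) = Mul(Rational(1, 5), 5) = 1)
Mul(Mul(P, Mul(F, Mul(4, Pow(-12, -1)))), Function('y')(5)) = Mul(Mul(-10, Mul(1, Mul(4, Pow(-12, -1)))), Pow(5, 2)) = Mul(Mul(-10, Mul(1, Mul(4, Rational(-1, 12)))), 25) = Mul(Mul(-10, Mul(1, Rational(-1, 3))), 25) = Mul(Mul(-10, Rational(-1, 3)), 25) = Mul(Rational(10, 3), 25) = Rational(250, 3)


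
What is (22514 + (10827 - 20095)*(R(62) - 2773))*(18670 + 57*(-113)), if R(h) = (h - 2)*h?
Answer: -107056114578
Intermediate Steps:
R(h) = h*(-2 + h) (R(h) = (-2 + h)*h = h*(-2 + h))
(22514 + (10827 - 20095)*(R(62) - 2773))*(18670 + 57*(-113)) = (22514 + (10827 - 20095)*(62*(-2 + 62) - 2773))*(18670 + 57*(-113)) = (22514 - 9268*(62*60 - 2773))*(18670 - 6441) = (22514 - 9268*(3720 - 2773))*12229 = (22514 - 9268*947)*12229 = (22514 - 8776796)*12229 = -8754282*12229 = -107056114578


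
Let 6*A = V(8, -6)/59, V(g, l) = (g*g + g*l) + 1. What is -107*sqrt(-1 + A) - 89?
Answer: -89 - 107*I*sqrt(119298)/354 ≈ -89.0 - 104.4*I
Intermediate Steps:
V(g, l) = 1 + g**2 + g*l (V(g, l) = (g**2 + g*l) + 1 = 1 + g**2 + g*l)
A = 17/354 (A = ((1 + 8**2 + 8*(-6))/59)/6 = ((1 + 64 - 48)*(1/59))/6 = (17*(1/59))/6 = (1/6)*(17/59) = 17/354 ≈ 0.048023)
-107*sqrt(-1 + A) - 89 = -107*sqrt(-1 + 17/354) - 89 = -107*I*sqrt(119298)/354 - 89 = -89 - 107*I*sqrt(119298)/354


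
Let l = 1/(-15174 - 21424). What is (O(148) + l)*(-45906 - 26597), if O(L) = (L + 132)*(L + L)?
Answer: -219919162054217/36598 ≈ -6.0090e+9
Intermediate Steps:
l = -1/36598 (l = 1/(-36598) = -1/36598 ≈ -2.7324e-5)
O(L) = 2*L*(132 + L) (O(L) = (132 + L)*(2*L) = 2*L*(132 + L))
(O(148) + l)*(-45906 - 26597) = (2*148*(132 + 148) - 1/36598)*(-45906 - 26597) = (2*148*280 - 1/36598)*(-72503) = (82880 - 1/36598)*(-72503) = (3033242239/36598)*(-72503) = -219919162054217/36598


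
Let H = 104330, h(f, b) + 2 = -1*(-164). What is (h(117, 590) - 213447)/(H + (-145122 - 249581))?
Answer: 71095/96791 ≈ 0.73452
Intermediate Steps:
h(f, b) = 162 (h(f, b) = -2 - 1*(-164) = -2 + 164 = 162)
(h(117, 590) - 213447)/(H + (-145122 - 249581)) = (162 - 213447)/(104330 + (-145122 - 249581)) = -213285/(104330 - 394703) = -213285/(-290373) = -213285*(-1/290373) = 71095/96791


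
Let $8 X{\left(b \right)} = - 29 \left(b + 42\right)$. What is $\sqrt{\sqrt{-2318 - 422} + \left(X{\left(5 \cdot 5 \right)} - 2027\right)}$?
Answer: $\frac{\sqrt{-36318 + 32 i \sqrt{685}}}{4} \approx 0.54931 + 47.646 i$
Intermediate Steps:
$X{\left(b \right)} = - \frac{609}{4} - \frac{29 b}{8}$ ($X{\left(b \right)} = \frac{\left(-29\right) \left(b + 42\right)}{8} = \frac{\left(-29\right) \left(42 + b\right)}{8} = \frac{-1218 - 29 b}{8} = - \frac{609}{4} - \frac{29 b}{8}$)
$\sqrt{\sqrt{-2318 - 422} + \left(X{\left(5 \cdot 5 \right)} - 2027\right)} = \sqrt{\sqrt{-2318 - 422} - \left(\frac{8717}{4} + \frac{29}{8} \cdot 5 \cdot 5\right)} = \sqrt{\sqrt{-2740} - \frac{18159}{8}} = \sqrt{2 i \sqrt{685} - \frac{18159}{8}} = \sqrt{- \frac{18159}{8} + 2 i \sqrt{685}}$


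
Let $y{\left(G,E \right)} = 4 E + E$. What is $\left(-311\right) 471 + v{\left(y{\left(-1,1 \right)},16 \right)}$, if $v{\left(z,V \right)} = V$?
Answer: $-146465$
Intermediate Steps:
$y{\left(G,E \right)} = 5 E$
$\left(-311\right) 471 + v{\left(y{\left(-1,1 \right)},16 \right)} = \left(-311\right) 471 + 16 = -146481 + 16 = -146465$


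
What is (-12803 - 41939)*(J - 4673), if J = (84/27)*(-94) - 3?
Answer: 2447843272/9 ≈ 2.7198e+8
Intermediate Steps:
J = -2659/9 (J = (84*(1/27))*(-94) - 3 = (28/9)*(-94) - 3 = -2632/9 - 3 = -2659/9 ≈ -295.44)
(-12803 - 41939)*(J - 4673) = (-12803 - 41939)*(-2659/9 - 4673) = -54742*(-44716/9) = 2447843272/9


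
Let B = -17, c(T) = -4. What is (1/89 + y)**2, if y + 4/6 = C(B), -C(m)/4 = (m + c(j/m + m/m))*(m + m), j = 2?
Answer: 581752476529/71289 ≈ 8.1605e+6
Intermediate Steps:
C(m) = -8*m*(-4 + m) (C(m) = -4*(m - 4)*(m + m) = -4*(-4 + m)*2*m = -8*m*(-4 + m))
y = -8570/3 (y = -2/3 + 8*(-17)*(4 - 1*(-17)) = -2/3 + 8*(-17)*(4 + 17) = -2/3 + 8*(-17)*21 = -2/3 - 2856 = -8570/3 ≈ -2856.7)
(1/89 + y)**2 = (1/89 - 8570/3)**2 = (-762727/267)**2 = 581752476529/71289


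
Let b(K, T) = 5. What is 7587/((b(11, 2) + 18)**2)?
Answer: 7587/529 ≈ 14.342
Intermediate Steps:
7587/((b(11, 2) + 18)**2) = 7587/((5 + 18)**2) = 7587/(23**2) = 7587/529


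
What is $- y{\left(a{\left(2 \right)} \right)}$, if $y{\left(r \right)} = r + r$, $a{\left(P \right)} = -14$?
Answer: $28$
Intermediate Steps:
$y{\left(r \right)} = 2 r$
$- y{\left(a{\left(2 \right)} \right)} = - 2 \left(-14\right) = \left(-1\right) \left(-28\right) = 28$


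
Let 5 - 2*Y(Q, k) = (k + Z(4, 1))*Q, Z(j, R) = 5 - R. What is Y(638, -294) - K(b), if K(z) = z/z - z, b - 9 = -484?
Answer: 184073/2 ≈ 92037.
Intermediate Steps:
b = -475 (b = 9 - 484 = -475)
K(z) = 1 - z
Y(Q, k) = 5/2 - Q*(4 + k)/2 (Y(Q, k) = 5/2 - (k + (5 - 1*1))*Q/2 = 5/2 - (k + (5 - 1))*Q/2 = 5/2 - (k + 4)*Q/2 = 5/2 - (4 + k)*Q/2 = 5/2 - Q*(4 + k)/2)
Y(638, -294) - K(b) = (5/2 - 2*638 - 1/2*638*(-294)) - (1 - 1*(-475)) = (5/2 - 1276 + 93786) - (1 + 475) = 185025/2 - 1*476 = 185025/2 - 476 = 184073/2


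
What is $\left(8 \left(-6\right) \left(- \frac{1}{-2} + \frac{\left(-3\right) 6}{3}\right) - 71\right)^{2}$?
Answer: $37249$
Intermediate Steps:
$\left(8 \left(-6\right) \left(- \frac{1}{-2} + \frac{\left(-3\right) 6}{3}\right) - 71\right)^{2} = \left(- 48 \left(\left(-1\right) \left(- \frac{1}{2}\right) - 6\right) - 71\right)^{2} = \left(- 48 \left(\frac{1}{2} - 6\right) - 71\right)^{2} = \left(\left(-48\right) \left(- \frac{11}{2}\right) - 71\right)^{2} = \left(264 - 71\right)^{2} = 193^{2} = 37249$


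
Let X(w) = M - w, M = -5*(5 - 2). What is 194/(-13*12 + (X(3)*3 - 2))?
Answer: -97/106 ≈ -0.91509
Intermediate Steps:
M = -15 (M = -5*3 = -15)
X(w) = -15 - w
194/(-13*12 + (X(3)*3 - 2)) = 194/(-13*12 + ((-15 - 1*3)*3 - 2)) = 194/(-156 + ((-15 - 3)*3 - 2)) = 194/(-156 + (-18*3 - 2)) = 194/(-156 + (-54 - 2)) = 194/(-156 - 56) = 194/(-212) = 194*(-1/212) = -97/106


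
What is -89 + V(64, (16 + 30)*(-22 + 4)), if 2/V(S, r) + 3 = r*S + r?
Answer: -4790249/53823 ≈ -89.000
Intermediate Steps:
V(S, r) = 2/(-3 + r + S*r) (V(S, r) = 2/(-3 + (r*S + r)) = 2/(-3 + (S*r + r)) = 2/(-3 + (r + S*r)) = 2/(-3 + r + S*r))
-89 + V(64, (16 + 30)*(-22 + 4)) = -89 + 2/(-3 + (16 + 30)*(-22 + 4) + 64*((16 + 30)*(-22 + 4))) = -89 + 2/(-3 + 46*(-18) + 64*(46*(-18))) = -89 + 2/(-3 - 828 + 64*(-828)) = -89 + 2/(-3 - 828 - 52992) = -89 + 2/(-53823) = -89 + 2*(-1/53823) = -89 - 2/53823 = -4790249/53823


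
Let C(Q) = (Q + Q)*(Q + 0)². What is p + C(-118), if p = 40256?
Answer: -3245808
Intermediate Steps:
C(Q) = 2*Q³ (C(Q) = (2*Q)*Q² = 2*Q³)
p + C(-118) = 40256 + 2*(-118)³ = 40256 + 2*(-1643032) = 40256 - 3286064 = -3245808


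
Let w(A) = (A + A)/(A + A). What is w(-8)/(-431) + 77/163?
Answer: 33024/70253 ≈ 0.47007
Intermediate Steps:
w(A) = 1 (w(A) = (2*A)/((2*A)) = (2*A)*(1/(2*A)) = 1)
w(-8)/(-431) + 77/163 = 1/(-431) + 77/163 = 1*(-1/431) + 77*(1/163) = -1/431 + 77/163 = 33024/70253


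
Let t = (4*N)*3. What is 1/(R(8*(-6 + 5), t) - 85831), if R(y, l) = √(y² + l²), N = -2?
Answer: -85831/7366959921 - 8*√10/7366959921 ≈ -1.1654e-5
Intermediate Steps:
t = -24 (t = (4*(-2))*3 = -8*3 = -24)
R(y, l) = √(l² + y²)
1/(R(8*(-6 + 5), t) - 85831) = 1/(√((-24)² + (8*(-6 + 5))²) - 85831) = 1/(√(576 + (8*(-1))²) - 85831) = 1/(√(576 + (-8)²) - 85831) = 1/(√(576 + 64) - 85831) = 1/(√640 - 85831) = 1/(8*√10 - 85831) = 1/(-85831 + 8*√10)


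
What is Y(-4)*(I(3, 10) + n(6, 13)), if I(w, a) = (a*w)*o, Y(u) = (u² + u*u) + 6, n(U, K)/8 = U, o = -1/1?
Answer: 684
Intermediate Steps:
o = -1 (o = -1*1 = -1)
n(U, K) = 8*U
Y(u) = 6 + 2*u² (Y(u) = (u² + u²) + 6 = 2*u² + 6 = 6 + 2*u²)
I(w, a) = -a*w (I(w, a) = (a*w)*(-1) = -a*w)
Y(-4)*(I(3, 10) + n(6, 13)) = (6 + 2*(-4)²)*(-1*10*3 + 8*6) = (6 + 2*16)*(-30 + 48) = (6 + 32)*18 = 38*18 = 684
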